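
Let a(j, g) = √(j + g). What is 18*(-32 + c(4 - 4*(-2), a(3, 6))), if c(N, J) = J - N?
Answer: -738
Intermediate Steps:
a(j, g) = √(g + j)
18*(-32 + c(4 - 4*(-2), a(3, 6))) = 18*(-32 + (√(6 + 3) - (4 - 4*(-2)))) = 18*(-32 + (√9 - (4 + 8))) = 18*(-32 + (3 - 1*12)) = 18*(-32 + (3 - 12)) = 18*(-32 - 9) = 18*(-41) = -738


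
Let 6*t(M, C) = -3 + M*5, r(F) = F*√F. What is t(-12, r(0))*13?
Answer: -273/2 ≈ -136.50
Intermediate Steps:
r(F) = F^(3/2)
t(M, C) = -½ + 5*M/6 (t(M, C) = (-3 + M*5)/6 = (-3 + 5*M)/6 = -½ + 5*M/6)
t(-12, r(0))*13 = (-½ + (⅚)*(-12))*13 = (-½ - 10)*13 = -21/2*13 = -273/2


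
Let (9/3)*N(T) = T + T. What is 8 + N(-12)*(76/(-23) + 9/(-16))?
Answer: 1791/46 ≈ 38.935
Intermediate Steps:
N(T) = 2*T/3 (N(T) = (T + T)/3 = (2*T)/3 = 2*T/3)
8 + N(-12)*(76/(-23) + 9/(-16)) = 8 + ((⅔)*(-12))*(76/(-23) + 9/(-16)) = 8 - 8*(76*(-1/23) + 9*(-1/16)) = 8 - 8*(-76/23 - 9/16) = 8 - 8*(-1423/368) = 8 + 1423/46 = 1791/46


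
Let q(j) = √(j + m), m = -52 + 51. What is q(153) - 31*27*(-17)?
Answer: 14229 + 2*√38 ≈ 14241.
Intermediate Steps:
m = -1
q(j) = √(-1 + j) (q(j) = √(j - 1) = √(-1 + j))
q(153) - 31*27*(-17) = √(-1 + 153) - 31*27*(-17) = √152 - 837*(-17) = 2*√38 - 1*(-14229) = 2*√38 + 14229 = 14229 + 2*√38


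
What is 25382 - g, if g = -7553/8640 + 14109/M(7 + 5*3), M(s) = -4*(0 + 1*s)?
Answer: 2427626083/95040 ≈ 25543.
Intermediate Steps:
M(s) = -4*s (M(s) = -4*(0 + s) = -4*s)
g = -15320803/95040 (g = -7553/8640 + 14109/((-4*(7 + 5*3))) = -7553*1/8640 + 14109/((-4*(7 + 15))) = -7553/8640 + 14109/((-4*22)) = -7553/8640 + 14109/(-88) = -7553/8640 + 14109*(-1/88) = -7553/8640 - 14109/88 = -15320803/95040 ≈ -161.20)
25382 - g = 25382 - 1*(-15320803/95040) = 25382 + 15320803/95040 = 2427626083/95040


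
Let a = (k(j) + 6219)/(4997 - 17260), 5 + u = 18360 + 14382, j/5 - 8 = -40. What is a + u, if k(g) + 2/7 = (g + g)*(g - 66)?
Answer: 2809627046/85841 ≈ 32731.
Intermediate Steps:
j = -160 (j = 40 + 5*(-40) = 40 - 200 = -160)
k(g) = -2/7 + 2*g*(-66 + g) (k(g) = -2/7 + (g + g)*(g - 66) = -2/7 + (2*g)*(-66 + g) = -2/7 + 2*g*(-66 + g))
u = 32737 (u = -5 + (18360 + 14382) = -5 + 32742 = 32737)
a = -549771/85841 (a = ((-2/7 - 132*(-160) + 2*(-160)²) + 6219)/(4997 - 17260) = ((-2/7 + 21120 + 2*25600) + 6219)/(-12263) = ((-2/7 + 21120 + 51200) + 6219)*(-1/12263) = (506238/7 + 6219)*(-1/12263) = (549771/7)*(-1/12263) = -549771/85841 ≈ -6.4045)
a + u = -549771/85841 + 32737 = 2809627046/85841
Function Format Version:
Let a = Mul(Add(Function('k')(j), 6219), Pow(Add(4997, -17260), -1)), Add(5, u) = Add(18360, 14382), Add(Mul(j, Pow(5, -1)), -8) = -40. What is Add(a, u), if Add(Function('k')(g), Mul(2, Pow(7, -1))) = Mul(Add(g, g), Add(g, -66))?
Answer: Rational(2809627046, 85841) ≈ 32731.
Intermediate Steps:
j = -160 (j = Add(40, Mul(5, -40)) = Add(40, -200) = -160)
Function('k')(g) = Add(Rational(-2, 7), Mul(2, g, Add(-66, g))) (Function('k')(g) = Add(Rational(-2, 7), Mul(Add(g, g), Add(g, -66))) = Add(Rational(-2, 7), Mul(Mul(2, g), Add(-66, g))) = Add(Rational(-2, 7), Mul(2, g, Add(-66, g))))
u = 32737 (u = Add(-5, Add(18360, 14382)) = Add(-5, 32742) = 32737)
a = Rational(-549771, 85841) (a = Mul(Add(Add(Rational(-2, 7), Mul(-132, -160), Mul(2, Pow(-160, 2))), 6219), Pow(Add(4997, -17260), -1)) = Mul(Add(Add(Rational(-2, 7), 21120, Mul(2, 25600)), 6219), Pow(-12263, -1)) = Mul(Add(Add(Rational(-2, 7), 21120, 51200), 6219), Rational(-1, 12263)) = Mul(Add(Rational(506238, 7), 6219), Rational(-1, 12263)) = Mul(Rational(549771, 7), Rational(-1, 12263)) = Rational(-549771, 85841) ≈ -6.4045)
Add(a, u) = Add(Rational(-549771, 85841), 32737) = Rational(2809627046, 85841)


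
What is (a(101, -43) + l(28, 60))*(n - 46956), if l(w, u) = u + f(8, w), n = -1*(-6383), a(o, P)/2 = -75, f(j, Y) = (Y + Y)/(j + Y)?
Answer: 32296108/9 ≈ 3.5885e+6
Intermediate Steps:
f(j, Y) = 2*Y/(Y + j) (f(j, Y) = (2*Y)/(Y + j) = 2*Y/(Y + j))
a(o, P) = -150 (a(o, P) = 2*(-75) = -150)
n = 6383
l(w, u) = u + 2*w/(8 + w) (l(w, u) = u + 2*w/(w + 8) = u + 2*w/(8 + w))
(a(101, -43) + l(28, 60))*(n - 46956) = (-150 + (2*28 + 60*(8 + 28))/(8 + 28))*(6383 - 46956) = (-150 + (56 + 60*36)/36)*(-40573) = (-150 + (56 + 2160)/36)*(-40573) = (-150 + (1/36)*2216)*(-40573) = (-150 + 554/9)*(-40573) = -796/9*(-40573) = 32296108/9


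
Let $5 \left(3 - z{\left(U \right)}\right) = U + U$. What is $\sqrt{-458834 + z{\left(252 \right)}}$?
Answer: $\frac{i \sqrt{11473295}}{5} \approx 677.45 i$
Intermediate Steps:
$z{\left(U \right)} = 3 - \frac{2 U}{5}$ ($z{\left(U \right)} = 3 - \frac{U + U}{5} = 3 - \frac{2 U}{5}$)
$\sqrt{-458834 + z{\left(252 \right)}} = \sqrt{-458834 + \left(3 - \frac{504}{5}\right)} = \sqrt{-458834 - \frac{489}{5}} = \sqrt{- \frac{2294659}{5}} = \frac{i \sqrt{11473295}}{5}$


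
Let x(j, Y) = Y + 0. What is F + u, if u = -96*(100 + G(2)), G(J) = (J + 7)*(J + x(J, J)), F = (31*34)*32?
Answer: 20672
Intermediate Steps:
x(j, Y) = Y
F = 33728 (F = 1054*32 = 33728)
G(J) = 2*J*(7 + J) (G(J) = (J + 7)*(J + J) = (7 + J)*(2*J) = 2*J*(7 + J))
u = -13056 (u = -96*(100 + 2*2*(7 + 2)) = -96*(100 + 2*2*9) = -96*(100 + 36) = -96*136 = -13056)
F + u = 33728 - 13056 = 20672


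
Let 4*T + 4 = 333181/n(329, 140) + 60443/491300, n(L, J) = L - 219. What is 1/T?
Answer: 21617200/16348230203 ≈ 0.0013223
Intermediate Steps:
n(L, J) = -219 + L
T = 16348230203/21617200 (T = -1 + (333181/(-219 + 329) + 60443/491300)/4 = -1 + (333181/110 + 60443*(1/491300))/4 = -1 + (333181*(1/110) + 60443/491300)/4 = -1 + (333181/110 + 60443/491300)/4 = -1 + (1/4)*(16369847403/5404300) = -1 + 16369847403/21617200 = 16348230203/21617200 ≈ 756.26)
1/T = 1/(16348230203/21617200) = 21617200/16348230203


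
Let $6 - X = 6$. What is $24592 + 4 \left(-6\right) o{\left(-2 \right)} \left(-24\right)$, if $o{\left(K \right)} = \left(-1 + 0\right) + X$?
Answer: $24016$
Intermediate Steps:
$X = 0$ ($X = 6 - 6 = 0$)
$o{\left(K \right)} = -1$ ($o{\left(K \right)} = \left(-1 + 0\right) + 0 = -1 + 0 = -1$)
$24592 + 4 \left(-6\right) o{\left(-2 \right)} \left(-24\right) = 24592 + 4 \left(-6\right) \left(-1\right) \left(-24\right) = 24592 + \left(-24\right) \left(-1\right) \left(-24\right) = 24592 + 24 \left(-24\right) = 24592 - 576 = 24016$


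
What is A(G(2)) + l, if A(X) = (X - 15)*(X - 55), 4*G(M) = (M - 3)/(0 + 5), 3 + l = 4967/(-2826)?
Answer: 465580613/565200 ≈ 823.75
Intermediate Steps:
l = -13445/2826 (l = -3 + 4967/(-2826) = -3 + 4967*(-1/2826) = -3 - 4967/2826 = -13445/2826 ≈ -4.7576)
G(M) = -3/20 + M/20 (G(M) = ((M - 3)/(0 + 5))/4 = ((-3 + M)/5)/4 = ((-3 + M)*(⅕))/4 = (-⅗ + M/5)/4 = -3/20 + M/20)
A(X) = (-55 + X)*(-15 + X) (A(X) = (-15 + X)*(-55 + X) = (-55 + X)*(-15 + X))
A(G(2)) + l = (825 + (-3/20 + (1/20)*2)² - 70*(-3/20 + (1/20)*2)) - 13445/2826 = (825 + (-3/20 + ⅒)² - 70*(-3/20 + ⅒)) - 13445/2826 = (825 + (-1/20)² - 70*(-1/20)) - 13445/2826 = (825 + 1/400 + 7/2) - 13445/2826 = 331401/400 - 13445/2826 = 465580613/565200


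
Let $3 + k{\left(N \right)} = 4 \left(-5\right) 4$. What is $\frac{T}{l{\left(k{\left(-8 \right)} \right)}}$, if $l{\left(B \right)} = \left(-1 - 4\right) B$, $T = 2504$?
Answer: $\frac{2504}{415} \approx 6.0337$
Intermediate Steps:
$k{\left(N \right)} = -83$ ($k{\left(N \right)} = -3 + 4 \left(-5\right) 4 = -3 - 80 = -83$)
$l{\left(B \right)} = - 5 B$
$\frac{T}{l{\left(k{\left(-8 \right)} \right)}} = \frac{2504}{\left(-5\right) \left(-83\right)} = \frac{2504}{415}$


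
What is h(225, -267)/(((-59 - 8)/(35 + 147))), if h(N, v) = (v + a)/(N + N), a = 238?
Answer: 2639/15075 ≈ 0.17506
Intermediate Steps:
h(N, v) = (238 + v)/(2*N) (h(N, v) = (v + 238)/(N + N) = (238 + v)/((2*N)) = (238 + v)*(1/(2*N)) = (238 + v)/(2*N))
h(225, -267)/(((-59 - 8)/(35 + 147))) = ((½)*(238 - 267)/225)/(((-59 - 8)/(35 + 147))) = ((½)*(1/225)*(-29))/((-67/182)) = -29/(450*((1/182)*(-67))) = -29/(450*(-67/182)) = -29/450*(-182/67) = 2639/15075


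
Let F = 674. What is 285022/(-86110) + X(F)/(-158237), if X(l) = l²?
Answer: -533029953/86239165 ≈ -6.1808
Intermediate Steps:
285022/(-86110) + X(F)/(-158237) = 285022/(-86110) + 674²/(-158237) = 285022*(-1/86110) + 454276*(-1/158237) = -142511/43055 - 454276/158237 = -533029953/86239165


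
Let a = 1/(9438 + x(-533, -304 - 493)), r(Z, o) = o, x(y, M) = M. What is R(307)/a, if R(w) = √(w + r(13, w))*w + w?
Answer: 2652787 + 2652787*√614 ≈ 6.8386e+7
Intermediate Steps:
a = 1/8641 (a = 1/(9438 + (-304 - 493)) = 1/(9438 - 797) = 1/8641 ≈ 0.00011573)
R(w) = w + √2*w^(3/2) (R(w) = √(w + w)*w + w = √(2*w)*w + w = (√2*√w)*w + w = √2*w^(3/2) + w = w + √2*w^(3/2))
R(307)/a = (307 + √2*307^(3/2))/(1/8641) = (307 + √2*(307*√307))*8641 = (307 + 307*√614)*8641 = 2652787 + 2652787*√614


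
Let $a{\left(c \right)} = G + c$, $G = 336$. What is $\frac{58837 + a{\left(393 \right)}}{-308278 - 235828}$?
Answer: $- \frac{29783}{272053} \approx -0.10948$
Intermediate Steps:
$a{\left(c \right)} = 336 + c$
$\frac{58837 + a{\left(393 \right)}}{-308278 - 235828} = \frac{58837 + \left(336 + 393\right)}{-308278 - 235828} = \frac{58837 + 729}{-544106} = 59566 \left(- \frac{1}{544106}\right) = - \frac{29783}{272053}$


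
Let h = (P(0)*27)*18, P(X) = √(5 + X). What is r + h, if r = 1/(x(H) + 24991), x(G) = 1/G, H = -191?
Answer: 191/4773280 + 486*√5 ≈ 1086.7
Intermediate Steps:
r = 191/4773280 (r = 1/(1/(-191) + 24991) = 1/(-1/191 + 24991) = 1/(4773280/191) = 191/4773280 ≈ 4.0014e-5)
h = 486*√5 (h = (√(5 + 0)*27)*18 = (√5*27)*18 = (27*√5)*18 = 486*√5 ≈ 1086.7)
r + h = 191/4773280 + 486*√5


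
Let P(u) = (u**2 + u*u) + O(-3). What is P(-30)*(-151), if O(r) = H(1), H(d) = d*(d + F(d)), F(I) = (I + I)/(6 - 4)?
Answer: -272102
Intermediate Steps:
F(I) = I (F(I) = (2*I)/2 = (2*I)*(1/2) = I)
H(d) = 2*d**2 (H(d) = d*(d + d) = d*(2*d) = 2*d**2)
O(r) = 2 (O(r) = 2*1**2 = 2*1 = 2)
P(u) = 2 + 2*u**2 (P(u) = (u**2 + u*u) + 2 = (u**2 + u**2) + 2 = 2*u**2 + 2 = 2 + 2*u**2)
P(-30)*(-151) = (2 + 2*(-30)**2)*(-151) = (2 + 2*900)*(-151) = (2 + 1800)*(-151) = 1802*(-151) = -272102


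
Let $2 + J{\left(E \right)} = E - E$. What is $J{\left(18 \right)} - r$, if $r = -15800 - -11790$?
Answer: $4008$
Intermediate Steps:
$J{\left(E \right)} = -2$ ($J{\left(E \right)} = -2 + \left(E - E\right) = -2 + 0 = -2$)
$r = -4010$ ($r = -15800 + 11790 = -4010$)
$J{\left(18 \right)} - r = -2 - -4010 = -2 + 4010 = 4008$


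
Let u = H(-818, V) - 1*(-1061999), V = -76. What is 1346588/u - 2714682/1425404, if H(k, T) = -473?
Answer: -240568400795/378275851626 ≈ -0.63596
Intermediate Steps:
u = 1061526 (u = -473 - 1*(-1061999) = -473 + 1061999 = 1061526)
1346588/u - 2714682/1425404 = 1346588/1061526 - 2714682/1425404 = 1346588*(1/1061526) - 2714682*1/1425404 = 673294/530763 - 1357341/712702 = -240568400795/378275851626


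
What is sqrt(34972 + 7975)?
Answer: sqrt(42947) ≈ 207.24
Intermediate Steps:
sqrt(34972 + 7975) = sqrt(42947)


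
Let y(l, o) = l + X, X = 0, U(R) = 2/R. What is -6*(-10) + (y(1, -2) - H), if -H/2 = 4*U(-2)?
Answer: 53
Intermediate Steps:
H = 8 (H = -8*2/(-2) = -8*2*(-½) = -8*(-1) = -2*(-4) = 8)
y(l, o) = l (y(l, o) = l + 0 = l)
-6*(-10) + (y(1, -2) - H) = -6*(-10) + (1 - 1*8) = 60 + (1 - 8) = 60 - 7 = 53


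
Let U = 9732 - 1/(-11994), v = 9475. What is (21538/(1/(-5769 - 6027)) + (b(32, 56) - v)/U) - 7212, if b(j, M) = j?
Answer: -4236630365722926/16675087 ≈ -2.5407e+8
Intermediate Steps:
U = 116725609/11994 (U = 9732 - 1*(-1/11994) = 9732 + 1/11994 = 116725609/11994 ≈ 9732.0)
(21538/(1/(-5769 - 6027)) + (b(32, 56) - v)/U) - 7212 = (21538/(1/(-5769 - 6027)) + (32 - 1*9475)/(116725609/11994)) - 7212 = (21538/(1/(-11796)) + (32 - 9475)*(11994/116725609)) - 7212 = (21538/(-1/11796) - 9443*11994/116725609) - 7212 = (21538*(-11796) - 16179906/16675087) - 7212 = (-254062248 - 16179906/16675087) - 7212 = -4236510104995482/16675087 - 7212 = -4236630365722926/16675087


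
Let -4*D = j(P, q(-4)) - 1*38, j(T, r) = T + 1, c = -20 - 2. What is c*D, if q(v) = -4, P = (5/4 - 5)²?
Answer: -4037/32 ≈ -126.16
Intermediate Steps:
c = -22
P = 225/16 (P = (5*(¼) - 5)² = (5/4 - 5)² = (-15/4)² = 225/16 ≈ 14.063)
j(T, r) = 1 + T
D = 367/64 (D = -((1 + 225/16) - 1*38)/4 = -(241/16 - 38)/4 = -¼*(-367/16) = 367/64 ≈ 5.7344)
c*D = -22*367/64 = -4037/32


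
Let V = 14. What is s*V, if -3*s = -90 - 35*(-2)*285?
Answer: -92680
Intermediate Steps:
s = -6620 (s = -(-90 - 35*(-2)*285)/3 = -(-90 + 70*285)/3 = -(-90 + 19950)/3 = -⅓*19860 = -6620)
s*V = -6620*14 = -92680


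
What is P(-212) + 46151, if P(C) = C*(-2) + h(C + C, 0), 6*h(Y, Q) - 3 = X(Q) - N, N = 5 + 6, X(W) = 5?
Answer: 93149/2 ≈ 46575.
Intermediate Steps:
N = 11
h(Y, Q) = -½ (h(Y, Q) = ½ + (5 - 1*11)/6 = ½ + (5 - 11)/6 = ½ + (⅙)*(-6) = ½ - 1 = -½)
P(C) = -½ - 2*C (P(C) = C*(-2) - ½ = -2*C - ½ = -½ - 2*C)
P(-212) + 46151 = (-½ - 2*(-212)) + 46151 = (-½ + 424) + 46151 = 847/2 + 46151 = 93149/2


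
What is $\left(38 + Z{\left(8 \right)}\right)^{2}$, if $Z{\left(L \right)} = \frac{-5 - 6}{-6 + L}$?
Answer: $\frac{4225}{4} \approx 1056.3$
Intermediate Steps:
$Z{\left(L \right)} = - \frac{11}{-6 + L}$
$\left(38 + Z{\left(8 \right)}\right)^{2} = \left(38 - \frac{11}{-6 + 8}\right)^{2} = \left(38 - \frac{11}{2}\right)^{2} = \left(\frac{65}{2}\right)^{2} = \frac{4225}{4}$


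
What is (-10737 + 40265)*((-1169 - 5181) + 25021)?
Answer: 551317288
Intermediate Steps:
(-10737 + 40265)*((-1169 - 5181) + 25021) = 29528*(-6350 + 25021) = 29528*18671 = 551317288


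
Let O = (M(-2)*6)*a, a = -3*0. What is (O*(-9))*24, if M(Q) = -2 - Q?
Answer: 0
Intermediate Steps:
a = 0
O = 0 (O = ((-2 - 1*(-2))*6)*0 = ((-2 + 2)*6)*0 = (0*6)*0 = 0*0 = 0)
(O*(-9))*24 = (0*(-9))*24 = 0*24 = 0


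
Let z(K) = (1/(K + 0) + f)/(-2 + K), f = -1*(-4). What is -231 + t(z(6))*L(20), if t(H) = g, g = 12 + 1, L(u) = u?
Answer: 29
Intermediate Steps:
f = 4
z(K) = (4 + 1/K)/(-2 + K) (z(K) = (1/(K + 0) + 4)/(-2 + K) = (1/K + 4)/(-2 + K) = (4 + 1/K)/(-2 + K))
g = 13
t(H) = 13
-231 + t(z(6))*L(20) = -231 + 13*20 = -231 + 260 = 29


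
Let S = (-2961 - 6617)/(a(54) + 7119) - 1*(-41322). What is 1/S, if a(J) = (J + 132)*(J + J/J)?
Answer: 17349/716885800 ≈ 2.4201e-5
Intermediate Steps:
a(J) = (1 + J)*(132 + J) (a(J) = (132 + J)*(J + 1) = (132 + J)*(1 + J) = (1 + J)*(132 + J))
S = 716885800/17349 (S = (-2961 - 6617)/((132 + 54**2 + 133*54) + 7119) - 1*(-41322) = -9578/((132 + 2916 + 7182) + 7119) + 41322 = -9578/(10230 + 7119) + 41322 = -9578/17349 + 41322 = 716885800/17349 ≈ 41321.)
1/S = 1/(716885800/17349) = 17349/716885800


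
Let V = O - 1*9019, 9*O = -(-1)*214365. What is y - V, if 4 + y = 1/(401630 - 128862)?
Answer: -12113626877/818304 ≈ -14803.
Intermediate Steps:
O = 71455/3 (O = (-(-1)*214365)/9 = (-1*(-214365))/9 = (⅑)*214365 = 71455/3 ≈ 23818.)
V = 44398/3 (V = 71455/3 - 1*9019 = 71455/3 - 9019 = 44398/3 ≈ 14799.)
y = -1091071/272768 (y = -4 + 1/(401630 - 128862) = -4 + 1/272768 = -1091071/272768 ≈ -4.0000)
y - V = -1091071/272768 - 1*44398/3 = -1091071/272768 - 44398/3 = -12113626877/818304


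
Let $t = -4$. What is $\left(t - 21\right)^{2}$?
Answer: $625$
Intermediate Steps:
$\left(t - 21\right)^{2} = \left(-4 - 21\right)^{2} = \left(-25\right)^{2} = 625$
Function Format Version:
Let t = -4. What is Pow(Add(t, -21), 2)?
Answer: 625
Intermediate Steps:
Pow(Add(t, -21), 2) = Pow(Add(-4, -21), 2) = Pow(-25, 2) = 625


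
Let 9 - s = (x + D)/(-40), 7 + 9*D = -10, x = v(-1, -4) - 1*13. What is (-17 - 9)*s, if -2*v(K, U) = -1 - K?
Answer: -20189/90 ≈ -224.32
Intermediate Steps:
v(K, U) = ½ + K/2 (v(K, U) = -(-1 - K)/2 = ½ + K/2)
x = -13 (x = (½ + (½)*(-1)) - 1*13 = (½ - ½) - 13 = 0 - 13 = -13)
D = -17/9 (D = -7/9 + (⅑)*(-10) = -7/9 - 10/9 = -17/9 ≈ -1.8889)
s = 1553/180 (s = 9 - (-13 - 17/9)/(-40) = 9 - (-134)*(-1)/(9*40) = 9 - 1*67/180 = 9 - 67/180 = 1553/180 ≈ 8.6278)
(-17 - 9)*s = (-17 - 9)*(1553/180) = -26*1553/180 = -20189/90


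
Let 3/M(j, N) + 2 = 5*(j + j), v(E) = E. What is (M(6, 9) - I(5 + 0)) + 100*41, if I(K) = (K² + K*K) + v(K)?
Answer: 234613/58 ≈ 4045.1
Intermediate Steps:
I(K) = K + 2*K² (I(K) = (K² + K*K) + K = (K² + K²) + K = 2*K² + K = K + 2*K²)
M(j, N) = 3/(-2 + 10*j) (M(j, N) = 3/(-2 + 5*(j + j)) = 3/(-2 + 5*(2*j)) = 3/(-2 + 10*j))
(M(6, 9) - I(5 + 0)) + 100*41 = (3/(2*(-1 + 5*6)) - (5 + 0)*(1 + 2*(5 + 0))) + 100*41 = (3/(2*(-1 + 30)) - 5*(1 + 2*5)) + 4100 = ((3/2)/29 - 5*(1 + 10)) + 4100 = ((3/2)*(1/29) - 5*11) + 4100 = (3/58 - 1*55) + 4100 = (3/58 - 55) + 4100 = -3187/58 + 4100 = 234613/58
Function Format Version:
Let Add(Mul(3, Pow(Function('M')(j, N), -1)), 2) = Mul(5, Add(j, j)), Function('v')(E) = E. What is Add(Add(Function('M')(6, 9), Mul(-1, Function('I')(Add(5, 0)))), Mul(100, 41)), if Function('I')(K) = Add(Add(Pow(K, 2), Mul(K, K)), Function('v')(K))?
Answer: Rational(234613, 58) ≈ 4045.1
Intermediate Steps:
Function('I')(K) = Add(K, Mul(2, Pow(K, 2))) (Function('I')(K) = Add(Add(Pow(K, 2), Mul(K, K)), K) = Add(Add(Pow(K, 2), Pow(K, 2)), K) = Add(Mul(2, Pow(K, 2)), K) = Add(K, Mul(2, Pow(K, 2))))
Function('M')(j, N) = Mul(3, Pow(Add(-2, Mul(10, j)), -1)) (Function('M')(j, N) = Mul(3, Pow(Add(-2, Mul(5, Add(j, j))), -1)) = Mul(3, Pow(Add(-2, Mul(5, Mul(2, j))), -1)) = Mul(3, Pow(Add(-2, Mul(10, j)), -1)))
Add(Add(Function('M')(6, 9), Mul(-1, Function('I')(Add(5, 0)))), Mul(100, 41)) = Add(Add(Mul(Rational(3, 2), Pow(Add(-1, Mul(5, 6)), -1)), Mul(-1, Mul(Add(5, 0), Add(1, Mul(2, Add(5, 0)))))), Mul(100, 41)) = Add(Add(Mul(Rational(3, 2), Pow(Add(-1, 30), -1)), Mul(-1, Mul(5, Add(1, Mul(2, 5))))), 4100) = Add(Add(Mul(Rational(3, 2), Pow(29, -1)), Mul(-1, Mul(5, Add(1, 10)))), 4100) = Add(Add(Mul(Rational(3, 2), Rational(1, 29)), Mul(-1, Mul(5, 11))), 4100) = Add(Add(Rational(3, 58), Mul(-1, 55)), 4100) = Add(Add(Rational(3, 58), -55), 4100) = Add(Rational(-3187, 58), 4100) = Rational(234613, 58)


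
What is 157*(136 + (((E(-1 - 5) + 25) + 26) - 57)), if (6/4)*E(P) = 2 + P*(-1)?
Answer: 63742/3 ≈ 21247.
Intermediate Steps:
E(P) = 4/3 - 2*P/3 (E(P) = 2*(2 + P*(-1))/3 = 2*(2 - P)/3 = 4/3 - 2*P/3)
157*(136 + (((E(-1 - 5) + 25) + 26) - 57)) = 157*(136 + ((((4/3 - 2*(-1 - 5)/3) + 25) + 26) - 57)) = 157*(136 + ((((4/3 - ⅔*(-6)) + 25) + 26) - 57)) = 157*(136 + ((((4/3 + 4) + 25) + 26) - 57)) = 157*(136 + (((16/3 + 25) + 26) - 57)) = 157*(136 + ((91/3 + 26) - 57)) = 157*(136 + (169/3 - 57)) = 157*(136 - ⅔) = 157*(406/3) = 63742/3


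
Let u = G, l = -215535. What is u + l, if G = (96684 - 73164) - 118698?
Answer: -310713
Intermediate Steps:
G = -95178 (G = 23520 - 118698 = -95178)
u = -95178
u + l = -95178 - 215535 = -310713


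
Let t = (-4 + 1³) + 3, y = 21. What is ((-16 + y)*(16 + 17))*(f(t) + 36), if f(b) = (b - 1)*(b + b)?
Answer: 5940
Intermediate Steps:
t = 0 (t = (-4 + 1) + 3 = -3 + 3 = 0)
f(b) = 2*b*(-1 + b) (f(b) = (-1 + b)*(2*b) = 2*b*(-1 + b))
((-16 + y)*(16 + 17))*(f(t) + 36) = ((-16 + 21)*(16 + 17))*(2*0*(-1 + 0) + 36) = (5*33)*(2*0*(-1) + 36) = 165*(0 + 36) = 165*36 = 5940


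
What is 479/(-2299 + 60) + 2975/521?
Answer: 6411466/1166519 ≈ 5.4962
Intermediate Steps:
479/(-2299 + 60) + 2975/521 = 479/(-2239) + 2975*(1/521) = 479*(-1/2239) + 2975/521 = -479/2239 + 2975/521 = 6411466/1166519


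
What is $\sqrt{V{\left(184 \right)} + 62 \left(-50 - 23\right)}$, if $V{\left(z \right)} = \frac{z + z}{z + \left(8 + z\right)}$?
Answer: $\frac{2 i \sqrt{2498943}}{47} \approx 67.268 i$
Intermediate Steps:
$V{\left(z \right)} = \frac{2 z}{8 + 2 z}$
$\sqrt{V{\left(184 \right)} + 62 \left(-50 - 23\right)} = \sqrt{\frac{184}{4 + 184} + 62 \left(-50 - 23\right)} = \sqrt{\frac{184}{188} + 62 \left(-73\right)} = \sqrt{184 \cdot \frac{1}{188} - 4526} = \sqrt{\frac{46}{47} - 4526} = \sqrt{- \frac{212676}{47}} = \frac{2 i \sqrt{2498943}}{47}$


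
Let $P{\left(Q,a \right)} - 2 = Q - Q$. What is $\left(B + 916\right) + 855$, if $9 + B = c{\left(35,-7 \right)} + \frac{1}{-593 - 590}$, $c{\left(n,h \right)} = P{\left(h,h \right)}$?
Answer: $\frac{2086811}{1183} \approx 1764.0$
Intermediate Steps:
$P{\left(Q,a \right)} = 2$ ($P{\left(Q,a \right)} = 2 + \left(Q - Q\right) = 2 + 0 = 2$)
$c{\left(n,h \right)} = 2$
$B = - \frac{8282}{1183}$ ($B = -9 + \left(2 + \frac{1}{-593 - 590}\right) = -9 + \left(2 + \frac{1}{-1183}\right) = -9 + \left(2 - \frac{1}{1183}\right) = -9 + \frac{2365}{1183} = - \frac{8282}{1183} \approx -7.0008$)
$\left(B + 916\right) + 855 = \left(- \frac{8282}{1183} + 916\right) + 855 = \frac{1075346}{1183} + 855 = \frac{2086811}{1183}$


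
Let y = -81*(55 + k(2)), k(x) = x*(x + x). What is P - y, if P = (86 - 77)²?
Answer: 5184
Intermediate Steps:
k(x) = 2*x² (k(x) = x*(2*x) = 2*x²)
P = 81 (P = 9² = 81)
y = -5103 (y = -81*(55 + 2*2²) = -81*(55 + 2*4) = -81*(55 + 8) = -81*63 = -5103)
P - y = 81 - 1*(-5103) = 81 + 5103 = 5184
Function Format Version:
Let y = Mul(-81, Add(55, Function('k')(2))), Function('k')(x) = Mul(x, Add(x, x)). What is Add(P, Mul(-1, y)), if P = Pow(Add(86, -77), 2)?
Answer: 5184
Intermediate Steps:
Function('k')(x) = Mul(2, Pow(x, 2)) (Function('k')(x) = Mul(x, Mul(2, x)) = Mul(2, Pow(x, 2)))
P = 81 (P = Pow(9, 2) = 81)
y = -5103 (y = Mul(-81, Add(55, Mul(2, Pow(2, 2)))) = Mul(-81, Add(55, Mul(2, 4))) = Mul(-81, Add(55, 8)) = Mul(-81, 63) = -5103)
Add(P, Mul(-1, y)) = Add(81, Mul(-1, -5103)) = Add(81, 5103) = 5184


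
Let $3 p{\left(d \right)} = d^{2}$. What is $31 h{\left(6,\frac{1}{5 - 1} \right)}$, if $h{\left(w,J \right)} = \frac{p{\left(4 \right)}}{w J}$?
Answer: $\frac{992}{9} \approx 110.22$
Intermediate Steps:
$p{\left(d \right)} = \frac{d^{2}}{3}$
$h{\left(w,J \right)} = \frac{16}{3 J w}$ ($h{\left(w,J \right)} = \frac{\frac{1}{3} \cdot 4^{2}}{w J} = \frac{\frac{1}{3} \cdot 16}{J w} = \frac{16 \frac{1}{J w}}{3} = \frac{16}{3 J w}$)
$31 h{\left(6,\frac{1}{5 - 1} \right)} = 31 \frac{16}{3 \frac{1}{5 - 1} \cdot 6} = 31 \cdot \frac{16}{3} \frac{1}{\frac{1}{4}} \cdot \frac{1}{6} = 31 \cdot \frac{16}{3} \cdot 4 \cdot \frac{1}{6} = 31 \cdot \frac{32}{9} = \frac{992}{9}$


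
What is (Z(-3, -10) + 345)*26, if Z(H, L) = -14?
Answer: 8606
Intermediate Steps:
(Z(-3, -10) + 345)*26 = (-14 + 345)*26 = 331*26 = 8606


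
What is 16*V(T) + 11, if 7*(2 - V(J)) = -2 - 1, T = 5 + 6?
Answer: 349/7 ≈ 49.857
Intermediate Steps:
T = 11
V(J) = 17/7 (V(J) = 2 - (-2 - 1)/7 = 2 - ⅐*(-3) = 2 + 3/7 = 17/7)
16*V(T) + 11 = 16*(17/7) + 11 = 272/7 + 11 = 349/7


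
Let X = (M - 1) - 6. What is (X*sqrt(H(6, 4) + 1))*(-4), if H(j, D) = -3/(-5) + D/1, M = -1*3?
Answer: 16*sqrt(35) ≈ 94.657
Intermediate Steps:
M = -3
H(j, D) = 3/5 + D (H(j, D) = -3*(-1/5) + D*1 = 3/5 + D)
X = -10 (X = (-3 - 1) - 6 = -4 - 6 = -10)
(X*sqrt(H(6, 4) + 1))*(-4) = -10*sqrt((3/5 + 4) + 1)*(-4) = -10*sqrt(23/5 + 1)*(-4) = -4*sqrt(35)*(-4) = 16*sqrt(35)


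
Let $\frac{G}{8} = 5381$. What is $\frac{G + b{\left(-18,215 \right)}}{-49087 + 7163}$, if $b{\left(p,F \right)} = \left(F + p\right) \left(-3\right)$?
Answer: $- \frac{42457}{41924} \approx -1.0127$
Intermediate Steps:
$G = 43048$ ($G = 8 \cdot 5381 = 43048$)
$b{\left(p,F \right)} = - 3 F - 3 p$
$\frac{G + b{\left(-18,215 \right)}}{-49087 + 7163} = \frac{43048 - 591}{-49087 + 7163} = \frac{43048 + \left(-645 + 54\right)}{-41924} = \left(43048 - 591\right) \left(- \frac{1}{41924}\right) = 42457 \left(- \frac{1}{41924}\right) = - \frac{42457}{41924}$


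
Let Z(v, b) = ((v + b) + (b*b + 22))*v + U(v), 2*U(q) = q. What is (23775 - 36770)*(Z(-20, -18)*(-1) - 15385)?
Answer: 119748925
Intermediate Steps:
U(q) = q/2
Z(v, b) = v/2 + v*(22 + b + v + b²) (Z(v, b) = ((v + b) + (b*b + 22))*v + v/2 = ((b + v) + (b² + 22))*v + v/2 = ((b + v) + (22 + b²))*v + v/2 = (22 + b + v + b²)*v + v/2 = v*(22 + b + v + b²) + v/2 = v/2 + v*(22 + b + v + b²))
(23775 - 36770)*(Z(-20, -18)*(-1) - 15385) = (23775 - 36770)*(((½)*(-20)*(45 + 2*(-18) + 2*(-20) + 2*(-18)²))*(-1) - 15385) = -12995*(((½)*(-20)*(45 - 36 - 40 + 2*324))*(-1) - 15385) = -12995*(((½)*(-20)*(45 - 36 - 40 + 648))*(-1) - 15385) = -12995*(((½)*(-20)*617)*(-1) - 15385) = -12995*(-6170*(-1) - 15385) = -12995*(6170 - 15385) = -12995*(-9215) = 119748925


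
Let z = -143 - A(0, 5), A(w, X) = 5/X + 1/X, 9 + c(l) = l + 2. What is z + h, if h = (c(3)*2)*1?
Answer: -761/5 ≈ -152.20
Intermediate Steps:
c(l) = -7 + l (c(l) = -9 + (l + 2) = -9 + (2 + l) = -7 + l)
A(w, X) = 6/X (A(w, X) = 5/X + 1/X = 6/X)
h = -8 (h = ((-7 + 3)*2)*1 = -4*2*1 = -8*1 = -8)
z = -721/5 (z = -143 - 6/5 = -721/5 ≈ -144.20)
z + h = -721/5 - 8 = -761/5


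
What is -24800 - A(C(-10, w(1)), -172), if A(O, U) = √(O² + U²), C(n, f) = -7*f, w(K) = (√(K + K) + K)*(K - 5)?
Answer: -24800 - 4*√(1996 + 98*√2) ≈ -24985.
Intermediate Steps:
w(K) = (-5 + K)*(K + √2*√K) (w(K) = (√(2*K) + K)*(-5 + K) = (√2*√K + K)*(-5 + K) = (K + √2*√K)*(-5 + K) = (-5 + K)*(K + √2*√K))
-24800 - A(C(-10, w(1)), -172) = -24800 - √((-7*(1² - 5*1 + √2*1^(3/2) - 5*√2*√1))² + (-172)²) = -24800 - √((-7*(1 - 5 + √2*1 - 5*√2*1))² + 29584) = -24800 - √((-7*(1 - 5 + √2 - 5*√2))² + 29584) = -24800 - √((-7*(-4 - 4*√2))² + 29584) = -24800 - √((28 + 28*√2)² + 29584) = -24800 - √(29584 + (28 + 28*√2)²)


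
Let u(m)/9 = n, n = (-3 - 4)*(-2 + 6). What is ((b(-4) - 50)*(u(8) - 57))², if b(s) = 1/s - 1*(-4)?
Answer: 3267837225/16 ≈ 2.0424e+8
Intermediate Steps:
b(s) = 4 + 1/s (b(s) = 1/s + 4 = 4 + 1/s)
n = -28 (n = -7*4 = -28)
u(m) = -252 (u(m) = 9*(-28) = -252)
((b(-4) - 50)*(u(8) - 57))² = (((4 + 1/(-4)) - 50)*(-252 - 57))² = (((4 - ¼) - 50)*(-309))² = ((15/4 - 50)*(-309))² = (-185/4*(-309))² = (57165/4)² = 3267837225/16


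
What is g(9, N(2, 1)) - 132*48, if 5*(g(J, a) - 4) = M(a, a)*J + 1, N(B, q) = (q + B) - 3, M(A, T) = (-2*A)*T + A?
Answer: -31659/5 ≈ -6331.8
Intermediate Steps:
M(A, T) = A - 2*A*T (M(A, T) = -2*A*T + A = A - 2*A*T)
N(B, q) = -3 + B + q (N(B, q) = (B + q) - 3 = -3 + B + q)
g(J, a) = 21/5 + J*a*(1 - 2*a)/5 (g(J, a) = 4 + ((a*(1 - 2*a))*J + 1)/5 = 4 + (J*a*(1 - 2*a) + 1)/5 = 4 + (1 + J*a*(1 - 2*a))/5 = 4 + (1/5 + J*a*(1 - 2*a)/5) = 21/5 + J*a*(1 - 2*a)/5)
g(9, N(2, 1)) - 132*48 = (21/5 - 1/5*9*(-3 + 2 + 1)*(-1 + 2*(-3 + 2 + 1))) - 132*48 = (21/5 - 1/5*9*0*(-1 + 2*0)) - 6336 = (21/5 - 1/5*9*0*(-1 + 0)) - 6336 = (21/5 - 1/5*9*0*(-1)) - 6336 = (21/5 + 0) - 6336 = 21/5 - 6336 = -31659/5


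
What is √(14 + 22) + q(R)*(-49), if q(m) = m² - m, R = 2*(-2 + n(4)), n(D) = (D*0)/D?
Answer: -974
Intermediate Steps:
n(D) = 0 (n(D) = 0/D = 0)
R = -4 (R = 2*(-2 + 0) = 2*(-2) = -4)
√(14 + 22) + q(R)*(-49) = √(14 + 22) - 4*(-1 - 4)*(-49) = √36 - 4*(-5)*(-49) = 6 + 20*(-49) = 6 - 980 = -974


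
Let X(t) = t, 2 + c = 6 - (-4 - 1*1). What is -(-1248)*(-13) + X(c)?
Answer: -16215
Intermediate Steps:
c = 9 (c = -2 + (6 - (-4 - 1*1)) = -2 + (6 - (-4 - 1)) = -2 + (6 - 1*(-5)) = -2 + (6 + 5) = -2 + 11 = 9)
-(-1248)*(-13) + X(c) = -(-1248)*(-13) + 9 = -312*52 + 9 = -16224 + 9 = -16215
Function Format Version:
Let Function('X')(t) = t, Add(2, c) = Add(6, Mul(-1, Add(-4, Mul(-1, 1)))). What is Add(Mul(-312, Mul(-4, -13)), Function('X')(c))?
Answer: -16215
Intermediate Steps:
c = 9 (c = Add(-2, Add(6, Mul(-1, Add(-4, Mul(-1, 1))))) = Add(-2, Add(6, Mul(-1, Add(-4, -1)))) = Add(-2, Add(6, Mul(-1, -5))) = Add(-2, Add(6, 5)) = Add(-2, 11) = 9)
Add(Mul(-312, Mul(-4, -13)), Function('X')(c)) = Add(Mul(-312, Mul(-4, -13)), 9) = Add(Mul(-312, 52), 9) = Add(-16224, 9) = -16215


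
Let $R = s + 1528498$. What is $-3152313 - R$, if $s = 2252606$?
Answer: $-6933417$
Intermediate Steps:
$R = 3781104$ ($R = 2252606 + 1528498 = 3781104$)
$-3152313 - R = -3152313 - 3781104 = -6933417$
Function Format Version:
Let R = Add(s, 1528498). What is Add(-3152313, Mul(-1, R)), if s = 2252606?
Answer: -6933417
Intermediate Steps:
R = 3781104 (R = Add(2252606, 1528498) = 3781104)
Add(-3152313, Mul(-1, R)) = Add(-3152313, Mul(-1, 3781104)) = Add(-3152313, -3781104) = -6933417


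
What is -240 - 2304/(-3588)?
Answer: -71568/299 ≈ -239.36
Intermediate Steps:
-240 - 2304/(-3588) = -240 - 2304*(-1)/3588 = -240 - 1*(-192/299) = -240 + 192/299 = -71568/299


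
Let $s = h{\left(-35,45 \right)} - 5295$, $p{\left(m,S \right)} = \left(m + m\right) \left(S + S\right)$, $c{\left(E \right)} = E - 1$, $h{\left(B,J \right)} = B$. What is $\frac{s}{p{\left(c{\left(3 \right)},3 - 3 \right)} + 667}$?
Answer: $- \frac{5330}{667} \approx -7.991$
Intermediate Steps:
$c{\left(E \right)} = -1 + E$ ($c{\left(E \right)} = E - 1 = -1 + E$)
$p{\left(m,S \right)} = 4 S m$ ($p{\left(m,S \right)} = 2 m 2 S = 4 S m$)
$s = -5330$ ($s = -35 - 5295 = -5330$)
$\frac{s}{p{\left(c{\left(3 \right)},3 - 3 \right)} + 667} = \frac{1}{4 \left(3 - 3\right) \left(-1 + 3\right) + 667} \left(-5330\right) = \frac{1}{4 \left(3 - 3\right) 2 + 667} \left(-5330\right) = \frac{1}{4 \cdot 0 \cdot 2 + 667} \left(-5330\right) = \frac{1}{0 + 667} \left(-5330\right) = \frac{1}{667} \left(-5330\right) = - \frac{5330}{667}$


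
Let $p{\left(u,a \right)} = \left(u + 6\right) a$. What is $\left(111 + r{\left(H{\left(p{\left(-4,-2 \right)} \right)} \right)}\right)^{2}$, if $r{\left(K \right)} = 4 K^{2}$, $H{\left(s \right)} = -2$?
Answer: $16129$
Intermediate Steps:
$p{\left(u,a \right)} = a \left(6 + u\right)$ ($p{\left(u,a \right)} = \left(6 + u\right) a = a \left(6 + u\right)$)
$\left(111 + r{\left(H{\left(p{\left(-4,-2 \right)} \right)} \right)}\right)^{2} = \left(111 + 4 \left(-2\right)^{2}\right)^{2} = \left(111 + 4 \cdot 4\right)^{2} = \left(111 + 16\right)^{2} = 127^{2} = 16129$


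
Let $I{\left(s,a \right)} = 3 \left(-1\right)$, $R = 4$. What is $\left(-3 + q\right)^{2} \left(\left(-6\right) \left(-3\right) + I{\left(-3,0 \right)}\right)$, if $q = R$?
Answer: $15$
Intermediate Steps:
$q = 4$
$I{\left(s,a \right)} = -3$
$\left(-3 + q\right)^{2} \left(\left(-6\right) \left(-3\right) + I{\left(-3,0 \right)}\right) = \left(-3 + 4\right)^{2} \left(\left(-6\right) \left(-3\right) - 3\right) = 1^{2} \left(18 - 3\right) = 1 \cdot 15 = 15$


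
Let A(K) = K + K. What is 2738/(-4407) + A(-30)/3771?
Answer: -1176602/1846533 ≈ -0.63720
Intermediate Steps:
A(K) = 2*K
2738/(-4407) + A(-30)/3771 = 2738/(-4407) + (2*(-30))/3771 = 2738*(-1/4407) - 60*1/3771 = -2738/4407 - 20/1257 = -1176602/1846533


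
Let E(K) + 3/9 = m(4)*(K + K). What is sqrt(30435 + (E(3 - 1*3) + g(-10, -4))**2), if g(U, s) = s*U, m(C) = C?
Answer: 2*sqrt(72019)/3 ≈ 178.91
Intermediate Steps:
g(U, s) = U*s
E(K) = -1/3 + 8*K (E(K) = -1/3 + 4*(K + K) = -1/3 + 4*(2*K) = -1/3 + 8*K)
sqrt(30435 + (E(3 - 1*3) + g(-10, -4))**2) = sqrt(30435 + ((-1/3 + 8*(3 - 1*3)) - 10*(-4))**2) = sqrt(30435 + ((-1/3 + 8*(3 - 3)) + 40)**2) = sqrt(30435 + ((-1/3 + 8*0) + 40)**2) = sqrt(30435 + ((-1/3 + 0) + 40)**2) = sqrt(30435 + (-1/3 + 40)**2) = sqrt(30435 + (119/3)**2) = sqrt(30435 + 14161/9) = sqrt(288076/9) = 2*sqrt(72019)/3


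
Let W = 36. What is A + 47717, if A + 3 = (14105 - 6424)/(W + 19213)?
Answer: 918454467/19249 ≈ 47714.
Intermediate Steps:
A = -50066/19249 (A = -3 + (14105 - 6424)/(36 + 19213) = -3 + 7681/19249 = -50066/19249 ≈ -2.6010)
A + 47717 = -50066/19249 + 47717 = 918454467/19249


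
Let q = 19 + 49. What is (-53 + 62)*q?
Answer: 612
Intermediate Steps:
q = 68
(-53 + 62)*q = (-53 + 62)*68 = 9*68 = 612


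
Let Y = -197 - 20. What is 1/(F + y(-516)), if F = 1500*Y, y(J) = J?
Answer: -1/326016 ≈ -3.0673e-6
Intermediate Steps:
Y = -217
F = -325500 (F = 1500*(-217) = -325500)
1/(F + y(-516)) = 1/(-325500 - 516) = 1/(-326016) = -1/326016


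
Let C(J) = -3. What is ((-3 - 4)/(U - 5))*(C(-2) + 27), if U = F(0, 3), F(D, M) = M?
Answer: 84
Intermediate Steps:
U = 3
((-3 - 4)/(U - 5))*(C(-2) + 27) = ((-3 - 4)/(3 - 5))*(-3 + 27) = (-7/(-2))*24 = -½*(-7)*24 = (7/2)*24 = 84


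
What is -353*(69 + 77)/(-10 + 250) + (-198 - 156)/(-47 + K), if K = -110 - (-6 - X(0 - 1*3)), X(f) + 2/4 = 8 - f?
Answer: -7156129/33720 ≈ -212.22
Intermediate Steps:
X(f) = 15/2 - f (X(f) = -½ + (8 - f) = 15/2 - f)
K = -187/2 (K = -110 - (-6 - (15/2 - (0 - 1*3))) = -110 - (-6 - (15/2 - (0 - 3))) = -110 - (-6 - (15/2 - 1*(-3))) = -110 - (-6 - (15/2 + 3)) = -110 - (-6 - 1*21/2) = -110 - (-6 - 21/2) = -110 - 1*(-33/2) = -110 + 33/2 = -187/2 ≈ -93.500)
-353*(69 + 77)/(-10 + 250) + (-198 - 156)/(-47 + K) = -353*(69 + 77)/(-10 + 250) + (-198 - 156)/(-47 - 187/2) = -51538/240 - 354/(-281/2) = -51538/240 - 354*(-2/281) = -353*73/120 + 708/281 = -25769/120 + 708/281 = -7156129/33720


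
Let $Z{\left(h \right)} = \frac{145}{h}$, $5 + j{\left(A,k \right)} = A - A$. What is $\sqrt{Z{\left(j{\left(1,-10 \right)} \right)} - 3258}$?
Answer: $i \sqrt{3287} \approx 57.332 i$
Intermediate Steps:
$j{\left(A,k \right)} = -5$ ($j{\left(A,k \right)} = -5 + \left(A - A\right) = -5 + 0 = -5$)
$\sqrt{Z{\left(j{\left(1,-10 \right)} \right)} - 3258} = \sqrt{\frac{145}{-5} - 3258} = \sqrt{145 \left(- \frac{1}{5}\right) - 3258} = \sqrt{-29 - 3258} = \sqrt{-3287} = i \sqrt{3287}$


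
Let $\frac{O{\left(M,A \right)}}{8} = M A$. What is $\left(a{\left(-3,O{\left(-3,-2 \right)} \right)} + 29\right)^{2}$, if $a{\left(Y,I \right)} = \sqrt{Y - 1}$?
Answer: $837 + 116 i \approx 837.0 + 116.0 i$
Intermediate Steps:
$O{\left(M,A \right)} = 8 A M$ ($O{\left(M,A \right)} = 8 M A = 8 A M$)
$a{\left(Y,I \right)} = \sqrt{-1 + Y}$
$\left(a{\left(-3,O{\left(-3,-2 \right)} \right)} + 29\right)^{2} = \left(\sqrt{-1 - 3} + 29\right)^{2} = \left(\sqrt{-4} + 29\right)^{2} = \left(2 i + 29\right)^{2} = \left(29 + 2 i\right)^{2}$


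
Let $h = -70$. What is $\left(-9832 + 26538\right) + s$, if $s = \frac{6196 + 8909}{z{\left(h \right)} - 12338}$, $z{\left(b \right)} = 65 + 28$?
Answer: $\frac{40909973}{2449} \approx 16705.0$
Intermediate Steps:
$z{\left(b \right)} = 93$
$s = - \frac{3021}{2449}$ ($s = \frac{6196 + 8909}{93 - 12338} = \frac{15105}{-12245} = 15105 \left(- \frac{1}{12245}\right) = - \frac{3021}{2449} \approx -1.2336$)
$\left(-9832 + 26538\right) + s = \left(-9832 + 26538\right) - \frac{3021}{2449} = 16706 - \frac{3021}{2449} = \frac{40909973}{2449}$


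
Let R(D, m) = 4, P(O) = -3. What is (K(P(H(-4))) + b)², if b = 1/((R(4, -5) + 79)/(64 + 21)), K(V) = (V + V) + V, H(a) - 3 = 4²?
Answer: 438244/6889 ≈ 63.615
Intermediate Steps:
H(a) = 19 (H(a) = 3 + 4² = 3 + 16 = 19)
K(V) = 3*V (K(V) = 2*V + V = 3*V)
b = 85/83 (b = 1/((4 + 79)/(64 + 21)) = 1/(83/85) = 85/83 ≈ 1.0241)
(K(P(H(-4))) + b)² = (3*(-3) + 85/83)² = (-9 + 85/83)² = (-662/83)² = 438244/6889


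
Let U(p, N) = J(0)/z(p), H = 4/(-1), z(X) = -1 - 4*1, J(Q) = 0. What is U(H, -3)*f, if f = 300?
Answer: 0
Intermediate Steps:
z(X) = -5 (z(X) = -1 - 4 = -5)
H = -4 (H = 4*(-1) = -4)
U(p, N) = 0 (U(p, N) = 0/(-5) = 0*(-⅕) = 0)
U(H, -3)*f = 0*300 = 0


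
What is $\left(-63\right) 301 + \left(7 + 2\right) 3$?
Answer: $-18936$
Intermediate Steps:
$\left(-63\right) 301 + \left(7 + 2\right) 3 = -18963 + 9 \cdot 3 = -18963 + 27 = -18936$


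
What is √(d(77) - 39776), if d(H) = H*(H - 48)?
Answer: I*√37543 ≈ 193.76*I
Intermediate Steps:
d(H) = H*(-48 + H)
√(d(77) - 39776) = √(77*(-48 + 77) - 39776) = √(77*29 - 39776) = √(2233 - 39776) = √(-37543) = I*√37543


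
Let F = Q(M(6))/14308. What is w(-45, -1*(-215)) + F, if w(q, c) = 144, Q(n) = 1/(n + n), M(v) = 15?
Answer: 61810561/429240 ≈ 144.00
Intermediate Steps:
Q(n) = 1/(2*n)
F = 1/429240 (F = ((½)/15)/14308 = ((½)*(1/15))*(1/14308) = (1/30)*(1/14308) = 1/429240 ≈ 2.3297e-6)
w(-45, -1*(-215)) + F = 144 + 1/429240 = 61810561/429240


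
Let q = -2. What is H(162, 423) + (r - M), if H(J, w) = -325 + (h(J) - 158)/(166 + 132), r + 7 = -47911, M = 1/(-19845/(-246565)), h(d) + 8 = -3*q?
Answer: -28537658740/591381 ≈ -48256.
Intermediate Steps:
h(d) = -2 (h(d) = -8 - 3*(-2) = -8 + 6 = -2)
M = 49313/3969 (M = 1/(-19845*(-1/246565)) = 1/(3969/49313) = 49313/3969 ≈ 12.425)
r = -47918 (r = -7 - 47911 = -47918)
H(J, w) = -48505/149 (H(J, w) = -325 + (-2 - 158)/(166 + 132) = -325 - 160/298 = -325 - 160*1/298 = -325 - 80/149 = -48505/149)
H(162, 423) + (r - M) = -48505/149 + (-47918 - 1*49313/3969) = -48505/149 + (-47918 - 49313/3969) = -48505/149 - 190235855/3969 = -28537658740/591381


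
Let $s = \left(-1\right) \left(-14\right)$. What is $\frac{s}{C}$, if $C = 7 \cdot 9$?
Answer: $\frac{2}{9} \approx 0.22222$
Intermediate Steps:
$s = 14$
$C = 63$
$\frac{s}{C} = \frac{14}{63} = 14 \cdot \frac{1}{63} = \frac{2}{9}$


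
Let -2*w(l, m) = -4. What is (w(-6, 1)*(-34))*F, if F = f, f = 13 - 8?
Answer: -340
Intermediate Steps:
w(l, m) = 2 (w(l, m) = -½*(-4) = 2)
f = 5
F = 5
(w(-6, 1)*(-34))*F = (2*(-34))*5 = -68*5 = -340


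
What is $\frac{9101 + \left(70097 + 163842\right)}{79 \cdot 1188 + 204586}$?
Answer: $\frac{17360}{21317} \approx 0.81437$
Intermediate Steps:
$\frac{9101 + \left(70097 + 163842\right)}{79 \cdot 1188 + 204586} = \frac{9101 + 233939}{93852 + 204586} = \frac{243040}{298438} = 243040 \cdot \frac{1}{298438} = \frac{17360}{21317}$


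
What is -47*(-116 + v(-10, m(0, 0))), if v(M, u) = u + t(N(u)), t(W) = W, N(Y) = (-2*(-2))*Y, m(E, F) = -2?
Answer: 5922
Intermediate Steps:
N(Y) = 4*Y
v(M, u) = 5*u (v(M, u) = u + 4*u = 5*u)
-47*(-116 + v(-10, m(0, 0))) = -47*(-116 + 5*(-2)) = -47*(-116 - 10) = -47*(-126) = 5922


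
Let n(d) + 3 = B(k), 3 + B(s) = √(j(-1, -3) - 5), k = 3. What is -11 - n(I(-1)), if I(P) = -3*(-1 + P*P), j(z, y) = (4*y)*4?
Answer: -5 - I*√53 ≈ -5.0 - 7.2801*I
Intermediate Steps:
j(z, y) = 16*y
I(P) = 3 - 3*P² (I(P) = -3*(-1 + P²) = 3 - 3*P²)
B(s) = -3 + I*√53 (B(s) = -3 + √(16*(-3) - 5) = -3 + √(-48 - 5) = -3 + √(-53) = -3 + I*√53)
n(d) = -6 + I*√53 (n(d) = -3 + (-3 + I*√53) = -6 + I*√53)
-11 - n(I(-1)) = -11 - (-6 + I*√53) = -11 + (6 - I*√53) = -5 - I*√53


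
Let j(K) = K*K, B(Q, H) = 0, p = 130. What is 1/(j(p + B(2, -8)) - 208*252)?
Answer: -1/35516 ≈ -2.8156e-5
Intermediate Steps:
j(K) = K²
1/(j(p + B(2, -8)) - 208*252) = 1/((130 + 0)² - 208*252) = 1/(130² - 52416) = 1/(16900 - 52416) = 1/(-35516) = -1/35516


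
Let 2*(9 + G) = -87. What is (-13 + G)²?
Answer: 17161/4 ≈ 4290.3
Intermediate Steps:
G = -105/2 (G = -9 + (½)*(-87) = -9 - 87/2 = -105/2 ≈ -52.500)
(-13 + G)² = (-13 - 105/2)² = (-131/2)² = 17161/4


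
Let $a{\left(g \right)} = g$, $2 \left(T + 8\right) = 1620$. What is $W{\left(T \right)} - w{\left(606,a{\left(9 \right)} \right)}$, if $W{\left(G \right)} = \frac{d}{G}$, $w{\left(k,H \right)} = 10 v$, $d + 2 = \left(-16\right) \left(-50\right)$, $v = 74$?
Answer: $- \frac{296341}{401} \approx -739.0$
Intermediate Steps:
$T = 802$ ($T = -8 + \frac{1}{2} \cdot 1620 = -8 + 810 = 802$)
$d = 798$ ($d = -2 - -800 = -2 + 800 = 798$)
$w{\left(k,H \right)} = 740$ ($w{\left(k,H \right)} = 10 \cdot 74 = 740$)
$W{\left(G \right)} = \frac{798}{G}$
$W{\left(T \right)} - w{\left(606,a{\left(9 \right)} \right)} = \frac{798}{802} - 740 = 798 \cdot \frac{1}{802} - 740 = \frac{399}{401} - 740 = - \frac{296341}{401}$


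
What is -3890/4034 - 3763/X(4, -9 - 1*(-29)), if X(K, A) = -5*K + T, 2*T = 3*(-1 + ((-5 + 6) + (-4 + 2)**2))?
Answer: 7562741/28238 ≈ 267.82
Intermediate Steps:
T = 6 (T = (3*(-1 + ((-5 + 6) + (-4 + 2)**2)))/2 = (3*(-1 + (1 + (-2)**2)))/2 = (3*(-1 + (1 + 4)))/2 = (3*(-1 + 5))/2 = (3*4)/2 = (1/2)*12 = 6)
X(K, A) = 6 - 5*K (X(K, A) = -5*K + 6 = 6 - 5*K)
-3890/4034 - 3763/X(4, -9 - 1*(-29)) = -3890/4034 - 3763/(6 - 5*4) = -3890*1/4034 - 3763/(6 - 20) = -1945/2017 - 3763/(-14) = -1945/2017 - 3763*(-1/14) = -1945/2017 + 3763/14 = 7562741/28238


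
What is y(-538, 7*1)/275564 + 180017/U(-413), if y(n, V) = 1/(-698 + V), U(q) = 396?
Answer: 4284735921239/9425528838 ≈ 454.59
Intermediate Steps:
y(-538, 7*1)/275564 + 180017/U(-413) = 1/((-698 + 7*1)*275564) + 180017/396 = (1/275564)/(-698 + 7) + 180017*(1/396) = (1/275564)/(-691) + 180017/396 = -1/691*1/275564 + 180017/396 = -1/190414724 + 180017/396 = 4284735921239/9425528838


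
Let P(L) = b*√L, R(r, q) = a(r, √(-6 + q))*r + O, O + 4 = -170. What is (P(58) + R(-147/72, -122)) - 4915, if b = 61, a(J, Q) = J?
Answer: -2928863/576 + 61*√58 ≈ -4620.3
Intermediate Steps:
O = -174 (O = -4 - 170 = -174)
R(r, q) = -174 + r² (R(r, q) = r*r - 174 = r² - 174 = -174 + r²)
P(L) = 61*√L
(P(58) + R(-147/72, -122)) - 4915 = (61*√58 + (-174 + (-147/72)²)) - 4915 = (61*√58 + (-174 + (-147*1/72)²)) - 4915 = (61*√58 + (-174 + (-49/24)²)) - 4915 = (61*√58 + (-174 + 2401/576)) - 4915 = (61*√58 - 97823/576) - 4915 = (-97823/576 + 61*√58) - 4915 = -2928863/576 + 61*√58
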